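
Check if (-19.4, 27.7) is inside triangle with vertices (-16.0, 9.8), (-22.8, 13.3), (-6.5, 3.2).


Cross products: AB x AP = -109.82, BC x BP = 269.06, CA x CP = -147.61
All same sign? no

No, outside


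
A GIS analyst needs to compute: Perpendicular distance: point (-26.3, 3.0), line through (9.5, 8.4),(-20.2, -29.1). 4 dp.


|cross product| = 1182.12
|line direction| = sqrt(2288.34) = 47.8366
Distance = 1182.12/sqrt(2288.34) = 24.7116

24.7116


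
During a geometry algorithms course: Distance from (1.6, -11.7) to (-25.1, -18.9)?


dx=-26.7, dy=-7.2
d^2 = (-26.7)^2 + (-7.2)^2 = 764.73
d = sqrt(764.73) = 27.6538

27.6538


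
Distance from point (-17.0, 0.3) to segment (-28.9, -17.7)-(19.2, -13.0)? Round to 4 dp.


Project P onto AB: t = 0.2813 (clamped to [0,1])
Closest point on segment: (-15.3703, -16.378)
Distance: 16.7574

16.7574


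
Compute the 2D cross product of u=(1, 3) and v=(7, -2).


u x v = u_x*v_y - u_y*v_x = 1*(-2) - 3*7
= (-2) - 21 = -23

-23


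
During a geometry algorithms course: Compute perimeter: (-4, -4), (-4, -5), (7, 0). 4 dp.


Sides: (-4, -4)->(-4, -5): sqrt(1) = 1, (-4, -5)->(7, 0): sqrt(146) = 12.083046, (7, 0)->(-4, -4): sqrt(137) = 11.7047
Sum = 24.787746
Perimeter = 24.7877

24.7877


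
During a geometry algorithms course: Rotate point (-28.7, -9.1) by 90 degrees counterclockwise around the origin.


90° CCW: (x,y) -> (-y, x)
(-28.7,-9.1) -> (9.1, -28.7)

(9.1, -28.7)


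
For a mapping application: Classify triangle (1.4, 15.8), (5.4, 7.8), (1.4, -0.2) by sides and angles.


Side lengths squared: AB^2=80, BC^2=80, CA^2=256
Sorted: [80, 80, 256]
By sides: Isosceles, By angles: Obtuse

Isosceles, Obtuse


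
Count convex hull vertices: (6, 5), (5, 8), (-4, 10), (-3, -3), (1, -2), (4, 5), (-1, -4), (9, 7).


Convex hull vertices (CCW): (-4, 10), (-3, -3), (-1, -4), (1, -2), (9, 7), (5, 8)
Count = 6

6


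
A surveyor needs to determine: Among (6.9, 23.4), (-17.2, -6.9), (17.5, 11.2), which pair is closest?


d(P0,P1) = 38.7156, d(P0,P2) = 16.1617, d(P1,P2) = 39.1369
Closest: P0 and P2

Closest pair: (6.9, 23.4) and (17.5, 11.2), distance = 16.1617


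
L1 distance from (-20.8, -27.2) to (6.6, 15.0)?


|(-20.8)-6.6| + |(-27.2)-15| = 27.4 + 42.2 = 69.6

69.6


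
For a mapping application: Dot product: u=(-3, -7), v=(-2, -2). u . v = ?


u . v = u_x*v_x + u_y*v_y = (-3)*(-2) + (-7)*(-2)
= 6 + 14 = 20

20


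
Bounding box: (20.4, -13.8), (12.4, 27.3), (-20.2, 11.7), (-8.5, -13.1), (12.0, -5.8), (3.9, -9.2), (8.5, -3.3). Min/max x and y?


x range: [-20.2, 20.4]
y range: [-13.8, 27.3]
Bounding box: (-20.2,-13.8) to (20.4,27.3)

(-20.2,-13.8) to (20.4,27.3)


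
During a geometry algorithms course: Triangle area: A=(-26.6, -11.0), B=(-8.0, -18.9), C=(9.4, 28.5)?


Area = |x_A(y_B-y_C) + x_B(y_C-y_A) + x_C(y_A-y_B)|/2
= |1260.84 + (-316) + 74.26|/2
= 1019.1/2 = 509.55

509.55


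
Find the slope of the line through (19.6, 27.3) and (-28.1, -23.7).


slope = (y2-y1)/(x2-x1) = ((-23.7)-27.3)/((-28.1)-19.6) = (-51)/(-47.7) = 1.0692

1.0692


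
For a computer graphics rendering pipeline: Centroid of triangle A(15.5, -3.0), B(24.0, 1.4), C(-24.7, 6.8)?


Centroid = ((x_A+x_B+x_C)/3, (y_A+y_B+y_C)/3)
= ((15.5+24+(-24.7))/3, ((-3)+1.4+6.8)/3)
= (4.9333, 1.7333)

(4.9333, 1.7333)


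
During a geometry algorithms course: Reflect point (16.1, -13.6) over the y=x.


Reflection over y=x: (x,y) -> (y,x)
(16.1, -13.6) -> (-13.6, 16.1)

(-13.6, 16.1)


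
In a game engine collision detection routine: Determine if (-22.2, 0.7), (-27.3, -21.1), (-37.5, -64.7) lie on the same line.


Cross product: ((-27.3)-(-22.2))*((-64.7)-0.7) - ((-21.1)-0.7)*((-37.5)-(-22.2))
= 0

Yes, collinear


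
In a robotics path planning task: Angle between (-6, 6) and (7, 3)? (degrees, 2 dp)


u.v = -24, |u| = sqrt(72) = 8.4853, |v| = sqrt(58) = 7.6158
cos(theta) = u.v/(|u||v|) = -24/sqrt(4176) = -0.371391
theta = acos(-0.371391) = 111.8 degrees

111.8 degrees


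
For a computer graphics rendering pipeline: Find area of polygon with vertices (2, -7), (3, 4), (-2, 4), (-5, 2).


Shoelace sum: (2*4 - 3*(-7)) + (3*4 - (-2)*4) + ((-2)*2 - (-5)*4) + ((-5)*(-7) - 2*2)
= 96
Area = |96|/2 = 48

48


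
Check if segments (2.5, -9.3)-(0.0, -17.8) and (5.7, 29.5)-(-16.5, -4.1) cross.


Cross products: d1=753.84, d2=858.54, d3=-69.8, d4=-174.5
d1*d2 < 0 and d3*d4 < 0? no

No, they don't intersect


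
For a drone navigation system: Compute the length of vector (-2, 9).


|u| = sqrt((-2)^2 + 9^2) = sqrt(85) = 9.2195

9.2195


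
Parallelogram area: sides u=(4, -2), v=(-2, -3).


|u x v| = |4*(-3) - (-2)*(-2)|
= |(-12) - 4| = 16

16


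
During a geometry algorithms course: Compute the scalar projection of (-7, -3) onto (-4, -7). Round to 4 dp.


u.v = 49, |v| = sqrt(65) = 8.0623
Scalar projection = u.v / |v| = 49 / sqrt(65) = 6.0777

6.0777


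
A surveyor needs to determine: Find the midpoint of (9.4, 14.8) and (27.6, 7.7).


M = ((9.4+27.6)/2, (14.8+7.7)/2)
= (18.5, 11.25)

(18.5, 11.25)


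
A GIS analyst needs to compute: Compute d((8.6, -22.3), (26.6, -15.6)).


dx=18, dy=6.7
d^2 = 18^2 + 6.7^2 = 368.89
d = sqrt(368.89) = 19.2065

19.2065


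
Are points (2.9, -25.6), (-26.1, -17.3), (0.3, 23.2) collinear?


Cross product: ((-26.1)-2.9)*(23.2-(-25.6)) - ((-17.3)-(-25.6))*(0.3-2.9)
= -1393.62

No, not collinear


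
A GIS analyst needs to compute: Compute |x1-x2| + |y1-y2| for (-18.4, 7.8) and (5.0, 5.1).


|(-18.4)-5| + |7.8-5.1| = 23.4 + 2.7 = 26.1

26.1


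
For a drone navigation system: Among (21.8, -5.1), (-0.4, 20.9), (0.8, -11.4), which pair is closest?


d(P0,P1) = 34.1883, d(P0,P2) = 21.9246, d(P1,P2) = 32.3223
Closest: P0 and P2

Closest pair: (21.8, -5.1) and (0.8, -11.4), distance = 21.9246


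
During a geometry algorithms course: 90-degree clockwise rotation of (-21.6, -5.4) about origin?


90° CW: (x,y) -> (y, -x)
(-21.6,-5.4) -> (-5.4, 21.6)

(-5.4, 21.6)


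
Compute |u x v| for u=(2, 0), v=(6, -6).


|u x v| = |2*(-6) - 0*6|
= |(-12) - 0| = 12

12


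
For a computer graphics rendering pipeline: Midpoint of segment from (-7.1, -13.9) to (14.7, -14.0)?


M = (((-7.1)+14.7)/2, ((-13.9)+(-14))/2)
= (3.8, -13.95)

(3.8, -13.95)


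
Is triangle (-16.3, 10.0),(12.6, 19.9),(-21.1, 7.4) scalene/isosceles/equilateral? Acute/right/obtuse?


Side lengths squared: AB^2=933.22, BC^2=1291.94, CA^2=29.8
Sorted: [29.8, 933.22, 1291.94]
By sides: Scalene, By angles: Obtuse

Scalene, Obtuse


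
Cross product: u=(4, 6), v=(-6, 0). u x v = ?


u x v = u_x*v_y - u_y*v_x = 4*0 - 6*(-6)
= 0 - (-36) = 36

36


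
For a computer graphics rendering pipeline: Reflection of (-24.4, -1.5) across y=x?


Reflection over y=x: (x,y) -> (y,x)
(-24.4, -1.5) -> (-1.5, -24.4)

(-1.5, -24.4)


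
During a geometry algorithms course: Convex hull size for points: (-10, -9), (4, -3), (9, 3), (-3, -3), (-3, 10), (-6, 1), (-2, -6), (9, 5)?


Convex hull vertices (CCW): (-10, -9), (-2, -6), (4, -3), (9, 3), (9, 5), (-3, 10)
Count = 6

6


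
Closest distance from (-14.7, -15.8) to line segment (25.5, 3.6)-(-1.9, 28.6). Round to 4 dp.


Project P onto AB: t = 0.4481 (clamped to [0,1])
Closest point on segment: (13.222, 14.8025)
Distance: 41.4265

41.4265


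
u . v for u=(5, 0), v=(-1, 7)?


u . v = u_x*v_x + u_y*v_y = 5*(-1) + 0*7
= (-5) + 0 = -5

-5


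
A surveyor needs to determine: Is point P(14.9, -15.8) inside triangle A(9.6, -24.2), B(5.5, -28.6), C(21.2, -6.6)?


Cross products: AB x AP = -11.12, BC x BP = -5.84, CA x CP = -4.16
All same sign? yes

Yes, inside


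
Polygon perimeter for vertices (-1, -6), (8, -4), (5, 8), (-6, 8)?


Sides: (-1, -6)->(8, -4): sqrt(85) = 9.219544, (8, -4)->(5, 8): sqrt(153) = 12.369317, (5, 8)->(-6, 8): sqrt(121) = 11, (-6, 8)->(-1, -6): sqrt(221) = 14.866069
Sum = 47.45493
Perimeter = 47.4549

47.4549


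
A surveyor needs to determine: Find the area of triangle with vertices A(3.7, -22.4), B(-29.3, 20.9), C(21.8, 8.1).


Area = |x_A(y_B-y_C) + x_B(y_C-y_A) + x_C(y_A-y_B)|/2
= |47.36 + (-893.65) + (-943.94)|/2
= 1790.23/2 = 895.115

895.115


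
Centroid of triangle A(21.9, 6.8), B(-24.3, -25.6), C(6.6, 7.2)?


Centroid = ((x_A+x_B+x_C)/3, (y_A+y_B+y_C)/3)
= ((21.9+(-24.3)+6.6)/3, (6.8+(-25.6)+7.2)/3)
= (1.4, -3.8667)

(1.4, -3.8667)


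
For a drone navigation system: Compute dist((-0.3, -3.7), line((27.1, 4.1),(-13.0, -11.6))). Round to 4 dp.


|cross product| = 117.4
|line direction| = sqrt(1854.5) = 43.0639
Distance = 117.4/sqrt(1854.5) = 2.7262

2.7262


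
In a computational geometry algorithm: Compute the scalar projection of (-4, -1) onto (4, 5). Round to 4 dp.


u.v = -21, |v| = sqrt(41) = 6.4031
Scalar projection = u.v / |v| = -21 / sqrt(41) = -3.2796

-3.2796


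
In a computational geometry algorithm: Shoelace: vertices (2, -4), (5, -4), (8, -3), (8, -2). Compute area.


Shoelace sum: (2*(-4) - 5*(-4)) + (5*(-3) - 8*(-4)) + (8*(-2) - 8*(-3)) + (8*(-4) - 2*(-2))
= 9
Area = |9|/2 = 4.5

4.5


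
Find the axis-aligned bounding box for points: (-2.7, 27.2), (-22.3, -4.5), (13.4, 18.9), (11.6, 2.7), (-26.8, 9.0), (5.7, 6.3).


x range: [-26.8, 13.4]
y range: [-4.5, 27.2]
Bounding box: (-26.8,-4.5) to (13.4,27.2)

(-26.8,-4.5) to (13.4,27.2)


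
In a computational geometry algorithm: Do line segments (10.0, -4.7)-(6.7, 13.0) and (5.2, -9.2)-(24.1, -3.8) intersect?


Cross products: d1=59.13, d2=411.48, d3=99.81, d4=-252.54
d1*d2 < 0 and d3*d4 < 0? no

No, they don't intersect


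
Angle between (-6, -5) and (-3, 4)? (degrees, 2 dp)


u.v = -2, |u| = sqrt(61) = 7.8102, |v| = sqrt(25) = 5
cos(theta) = u.v/(|u||v|) = -2/sqrt(1525) = -0.051215
theta = acos(-0.051215) = 92.94 degrees

92.94 degrees


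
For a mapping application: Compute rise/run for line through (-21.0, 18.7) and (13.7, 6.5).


slope = (y2-y1)/(x2-x1) = (6.5-18.7)/(13.7-(-21)) = (-12.2)/34.7 = -0.3516

-0.3516


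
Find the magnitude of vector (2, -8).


|u| = sqrt(2^2 + (-8)^2) = sqrt(68) = 8.2462

8.2462


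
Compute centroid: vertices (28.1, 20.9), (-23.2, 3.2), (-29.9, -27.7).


Centroid = ((x_A+x_B+x_C)/3, (y_A+y_B+y_C)/3)
= ((28.1+(-23.2)+(-29.9))/3, (20.9+3.2+(-27.7))/3)
= (-8.3333, -1.2)

(-8.3333, -1.2)


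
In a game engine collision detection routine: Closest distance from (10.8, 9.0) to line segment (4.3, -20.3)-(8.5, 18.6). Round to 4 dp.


Project P onto AB: t = 0.7624 (clamped to [0,1])
Closest point on segment: (7.5019, 9.3561)
Distance: 3.3172

3.3172


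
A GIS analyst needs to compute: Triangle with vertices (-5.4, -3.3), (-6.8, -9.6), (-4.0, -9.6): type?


Side lengths squared: AB^2=41.65, BC^2=7.84, CA^2=41.65
Sorted: [7.84, 41.65, 41.65]
By sides: Isosceles, By angles: Acute

Isosceles, Acute


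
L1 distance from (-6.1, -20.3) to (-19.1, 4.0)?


|(-6.1)-(-19.1)| + |(-20.3)-4| = 13 + 24.3 = 37.3

37.3


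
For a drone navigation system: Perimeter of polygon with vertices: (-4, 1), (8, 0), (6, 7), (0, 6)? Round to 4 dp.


Sides: (-4, 1)->(8, 0): sqrt(145) = 12.041595, (8, 0)->(6, 7): sqrt(53) = 7.28011, (6, 7)->(0, 6): sqrt(37) = 6.082763, (0, 6)->(-4, 1): sqrt(41) = 6.403124
Sum = 31.807592
Perimeter = 31.8076

31.8076


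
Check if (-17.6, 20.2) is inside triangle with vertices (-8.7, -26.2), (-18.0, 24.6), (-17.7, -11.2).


Cross products: AB x AP = 20.6, BC x BP = 13, CA x CP = 284.1
All same sign? yes

Yes, inside


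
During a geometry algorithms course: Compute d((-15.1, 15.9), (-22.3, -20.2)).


dx=-7.2, dy=-36.1
d^2 = (-7.2)^2 + (-36.1)^2 = 1355.05
d = sqrt(1355.05) = 36.811

36.811


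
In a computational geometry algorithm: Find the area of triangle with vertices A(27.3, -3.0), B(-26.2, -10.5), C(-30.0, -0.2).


Area = |x_A(y_B-y_C) + x_B(y_C-y_A) + x_C(y_A-y_B)|/2
= |(-281.19) + (-73.36) + (-225)|/2
= 579.55/2 = 289.775

289.775


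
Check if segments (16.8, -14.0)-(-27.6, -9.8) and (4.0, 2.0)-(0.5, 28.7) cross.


Cross products: d1=-285.76, d2=885.02, d3=-656.64, d4=-1827.42
d1*d2 < 0 and d3*d4 < 0? no

No, they don't intersect


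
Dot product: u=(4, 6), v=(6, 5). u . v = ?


u . v = u_x*v_x + u_y*v_y = 4*6 + 6*5
= 24 + 30 = 54

54


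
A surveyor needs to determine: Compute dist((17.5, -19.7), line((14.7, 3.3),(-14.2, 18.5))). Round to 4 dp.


|cross product| = 622.14
|line direction| = sqrt(1066.25) = 32.6535
Distance = 622.14/sqrt(1066.25) = 19.0528

19.0528


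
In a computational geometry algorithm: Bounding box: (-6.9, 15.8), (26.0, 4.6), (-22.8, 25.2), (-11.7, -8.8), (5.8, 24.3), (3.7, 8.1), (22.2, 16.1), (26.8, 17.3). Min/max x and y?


x range: [-22.8, 26.8]
y range: [-8.8, 25.2]
Bounding box: (-22.8,-8.8) to (26.8,25.2)

(-22.8,-8.8) to (26.8,25.2)


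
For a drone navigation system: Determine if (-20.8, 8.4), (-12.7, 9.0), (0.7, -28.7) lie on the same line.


Cross product: ((-12.7)-(-20.8))*((-28.7)-8.4) - (9-8.4)*(0.7-(-20.8))
= -313.41

No, not collinear


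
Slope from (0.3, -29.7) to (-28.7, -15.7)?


slope = (y2-y1)/(x2-x1) = ((-15.7)-(-29.7))/((-28.7)-0.3) = 14/(-29) = -0.4828

-0.4828


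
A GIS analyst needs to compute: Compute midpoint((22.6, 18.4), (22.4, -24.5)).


M = ((22.6+22.4)/2, (18.4+(-24.5))/2)
= (22.5, -3.05)

(22.5, -3.05)


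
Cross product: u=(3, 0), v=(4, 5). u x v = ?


u x v = u_x*v_y - u_y*v_x = 3*5 - 0*4
= 15 - 0 = 15

15


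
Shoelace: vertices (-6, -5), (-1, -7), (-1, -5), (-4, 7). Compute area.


Shoelace sum: ((-6)*(-7) - (-1)*(-5)) + ((-1)*(-5) - (-1)*(-7)) + ((-1)*7 - (-4)*(-5)) + ((-4)*(-5) - (-6)*7)
= 70
Area = |70|/2 = 35

35


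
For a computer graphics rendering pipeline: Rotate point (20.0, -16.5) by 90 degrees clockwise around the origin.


90° CW: (x,y) -> (y, -x)
(20,-16.5) -> (-16.5, -20)

(-16.5, -20)


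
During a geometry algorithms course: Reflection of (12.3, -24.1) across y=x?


Reflection over y=x: (x,y) -> (y,x)
(12.3, -24.1) -> (-24.1, 12.3)

(-24.1, 12.3)


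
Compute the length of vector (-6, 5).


|u| = sqrt((-6)^2 + 5^2) = sqrt(61) = 7.8102

7.8102


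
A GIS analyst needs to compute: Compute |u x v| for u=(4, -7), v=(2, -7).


|u x v| = |4*(-7) - (-7)*2|
= |(-28) - (-14)| = 14

14


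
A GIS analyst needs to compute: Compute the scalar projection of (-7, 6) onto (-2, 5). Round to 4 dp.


u.v = 44, |v| = sqrt(29) = 5.3852
Scalar projection = u.v / |v| = 44 / sqrt(29) = 8.1706

8.1706


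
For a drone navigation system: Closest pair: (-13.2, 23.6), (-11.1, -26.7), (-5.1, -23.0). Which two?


d(P0,P1) = 50.3438, d(P0,P2) = 47.2987, d(P1,P2) = 7.0491
Closest: P1 and P2

Closest pair: (-11.1, -26.7) and (-5.1, -23.0), distance = 7.0491


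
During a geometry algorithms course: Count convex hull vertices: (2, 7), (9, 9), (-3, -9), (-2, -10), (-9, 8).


Convex hull vertices (CCW): (-9, 8), (-3, -9), (-2, -10), (9, 9)
Count = 4

4


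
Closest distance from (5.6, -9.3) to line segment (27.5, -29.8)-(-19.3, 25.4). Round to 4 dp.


Project P onto AB: t = 0.4118 (clamped to [0,1])
Closest point on segment: (8.2295, -7.0707)
Distance: 3.4473

3.4473


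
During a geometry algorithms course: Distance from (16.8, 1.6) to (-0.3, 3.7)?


dx=-17.1, dy=2.1
d^2 = (-17.1)^2 + 2.1^2 = 296.82
d = sqrt(296.82) = 17.2285

17.2285


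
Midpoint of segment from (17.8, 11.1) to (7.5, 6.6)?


M = ((17.8+7.5)/2, (11.1+6.6)/2)
= (12.65, 8.85)

(12.65, 8.85)


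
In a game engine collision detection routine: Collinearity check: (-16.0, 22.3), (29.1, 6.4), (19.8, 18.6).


Cross product: (29.1-(-16))*(18.6-22.3) - (6.4-22.3)*(19.8-(-16))
= 402.35

No, not collinear


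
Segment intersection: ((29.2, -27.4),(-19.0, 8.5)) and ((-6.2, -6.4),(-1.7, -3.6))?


Cross products: d1=-193.62, d2=102.89, d3=258.66, d4=-37.85
d1*d2 < 0 and d3*d4 < 0? yes

Yes, they intersect


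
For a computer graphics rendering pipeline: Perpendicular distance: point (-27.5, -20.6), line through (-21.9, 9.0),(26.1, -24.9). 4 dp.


|cross product| = 1610.64
|line direction| = sqrt(3453.21) = 58.764
Distance = 1610.64/sqrt(3453.21) = 27.4086

27.4086


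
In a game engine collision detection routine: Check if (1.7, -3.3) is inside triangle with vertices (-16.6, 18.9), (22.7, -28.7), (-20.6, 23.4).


Cross products: AB x AP = -1.38, BC x BP = -5.72, CA x CP = -6.45
All same sign? yes

Yes, inside


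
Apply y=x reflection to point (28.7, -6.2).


Reflection over y=x: (x,y) -> (y,x)
(28.7, -6.2) -> (-6.2, 28.7)

(-6.2, 28.7)


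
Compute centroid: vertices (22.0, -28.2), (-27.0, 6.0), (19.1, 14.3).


Centroid = ((x_A+x_B+x_C)/3, (y_A+y_B+y_C)/3)
= ((22+(-27)+19.1)/3, ((-28.2)+6+14.3)/3)
= (4.7, -2.6333)

(4.7, -2.6333)


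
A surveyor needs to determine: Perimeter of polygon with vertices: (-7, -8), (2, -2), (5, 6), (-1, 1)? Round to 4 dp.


Sides: (-7, -8)->(2, -2): sqrt(117) = 10.816654, (2, -2)->(5, 6): sqrt(73) = 8.544004, (5, 6)->(-1, 1): sqrt(61) = 7.81025, (-1, 1)->(-7, -8): sqrt(117) = 10.816654
Sum = 37.987562
Perimeter = 37.9876

37.9876


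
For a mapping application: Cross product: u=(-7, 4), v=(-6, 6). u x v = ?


u x v = u_x*v_y - u_y*v_x = (-7)*6 - 4*(-6)
= (-42) - (-24) = -18

-18


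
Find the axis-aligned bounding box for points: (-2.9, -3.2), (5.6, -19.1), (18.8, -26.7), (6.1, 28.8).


x range: [-2.9, 18.8]
y range: [-26.7, 28.8]
Bounding box: (-2.9,-26.7) to (18.8,28.8)

(-2.9,-26.7) to (18.8,28.8)


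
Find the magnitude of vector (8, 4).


|u| = sqrt(8^2 + 4^2) = sqrt(80) = 8.9443

8.9443


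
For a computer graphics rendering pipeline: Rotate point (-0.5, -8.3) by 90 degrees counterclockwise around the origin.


90° CCW: (x,y) -> (-y, x)
(-0.5,-8.3) -> (8.3, -0.5)

(8.3, -0.5)


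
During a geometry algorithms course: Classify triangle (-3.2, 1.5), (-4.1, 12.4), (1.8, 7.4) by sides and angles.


Side lengths squared: AB^2=119.62, BC^2=59.81, CA^2=59.81
Sorted: [59.81, 59.81, 119.62]
By sides: Isosceles, By angles: Right

Isosceles, Right


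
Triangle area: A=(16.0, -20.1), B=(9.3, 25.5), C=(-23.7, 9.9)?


Area = |x_A(y_B-y_C) + x_B(y_C-y_A) + x_C(y_A-y_B)|/2
= |249.6 + 279 + 1080.72|/2
= 1609.32/2 = 804.66

804.66


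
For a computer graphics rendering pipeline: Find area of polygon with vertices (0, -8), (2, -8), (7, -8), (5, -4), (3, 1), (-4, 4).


Shoelace sum: (0*(-8) - 2*(-8)) + (2*(-8) - 7*(-8)) + (7*(-4) - 5*(-8)) + (5*1 - 3*(-4)) + (3*4 - (-4)*1) + ((-4)*(-8) - 0*4)
= 133
Area = |133|/2 = 66.5

66.5


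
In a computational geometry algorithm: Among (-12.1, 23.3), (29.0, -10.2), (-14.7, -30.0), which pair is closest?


d(P0,P1) = 53.0232, d(P0,P2) = 53.3634, d(P1,P2) = 47.9763
Closest: P1 and P2

Closest pair: (29.0, -10.2) and (-14.7, -30.0), distance = 47.9763


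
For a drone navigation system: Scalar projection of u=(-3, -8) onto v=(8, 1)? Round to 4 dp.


u.v = -32, |v| = sqrt(65) = 8.0623
Scalar projection = u.v / |v| = -32 / sqrt(65) = -3.9691

-3.9691


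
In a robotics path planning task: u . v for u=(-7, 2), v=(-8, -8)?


u . v = u_x*v_x + u_y*v_y = (-7)*(-8) + 2*(-8)
= 56 + (-16) = 40

40


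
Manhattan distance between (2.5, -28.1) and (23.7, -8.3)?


|2.5-23.7| + |(-28.1)-(-8.3)| = 21.2 + 19.8 = 41

41


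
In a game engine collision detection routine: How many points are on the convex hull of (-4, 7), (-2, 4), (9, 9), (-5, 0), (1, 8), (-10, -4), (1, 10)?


Convex hull vertices (CCW): (-10, -4), (9, 9), (1, 10), (-4, 7)
Count = 4

4


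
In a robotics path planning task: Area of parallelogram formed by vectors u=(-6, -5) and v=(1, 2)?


|u x v| = |(-6)*2 - (-5)*1|
= |(-12) - (-5)| = 7

7


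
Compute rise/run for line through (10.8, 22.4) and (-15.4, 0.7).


slope = (y2-y1)/(x2-x1) = (0.7-22.4)/((-15.4)-10.8) = (-21.7)/(-26.2) = 0.8282

0.8282


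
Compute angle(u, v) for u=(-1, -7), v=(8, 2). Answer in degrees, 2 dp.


u.v = -22, |u| = sqrt(50) = 7.0711, |v| = sqrt(68) = 8.2462
cos(theta) = u.v/(|u||v|) = -22/sqrt(3400) = -0.377297
theta = acos(-0.377297) = 112.17 degrees

112.17 degrees


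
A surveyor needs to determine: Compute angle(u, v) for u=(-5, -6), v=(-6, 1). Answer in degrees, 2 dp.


u.v = 24, |u| = sqrt(61) = 7.8102, |v| = sqrt(37) = 6.0828
cos(theta) = u.v/(|u||v|) = 24/sqrt(2257) = 0.505179
theta = acos(0.505179) = 59.66 degrees

59.66 degrees


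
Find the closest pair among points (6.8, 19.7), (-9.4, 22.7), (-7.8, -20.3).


d(P0,P1) = 16.4754, d(P0,P2) = 42.5812, d(P1,P2) = 43.0298
Closest: P0 and P1

Closest pair: (6.8, 19.7) and (-9.4, 22.7), distance = 16.4754


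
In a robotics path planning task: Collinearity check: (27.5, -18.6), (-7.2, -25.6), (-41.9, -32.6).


Cross product: ((-7.2)-27.5)*((-32.6)-(-18.6)) - ((-25.6)-(-18.6))*((-41.9)-27.5)
= 0

Yes, collinear


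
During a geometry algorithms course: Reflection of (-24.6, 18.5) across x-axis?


Reflection over x-axis: (x,y) -> (x,-y)
(-24.6, 18.5) -> (-24.6, -18.5)

(-24.6, -18.5)


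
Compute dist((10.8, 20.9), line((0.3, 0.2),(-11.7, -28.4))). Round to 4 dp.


|cross product| = 51.9
|line direction| = sqrt(961.96) = 31.0155
Distance = 51.9/sqrt(961.96) = 1.6734

1.6734


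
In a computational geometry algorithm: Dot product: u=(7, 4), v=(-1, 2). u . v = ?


u . v = u_x*v_x + u_y*v_y = 7*(-1) + 4*2
= (-7) + 8 = 1

1


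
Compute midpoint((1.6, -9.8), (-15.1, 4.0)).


M = ((1.6+(-15.1))/2, ((-9.8)+4)/2)
= (-6.75, -2.9)

(-6.75, -2.9)


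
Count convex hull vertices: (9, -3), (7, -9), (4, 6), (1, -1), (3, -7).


Convex hull vertices (CCW): (1, -1), (3, -7), (7, -9), (9, -3), (4, 6)
Count = 5

5


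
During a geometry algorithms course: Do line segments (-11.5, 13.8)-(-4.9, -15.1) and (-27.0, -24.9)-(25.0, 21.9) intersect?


Cross products: d1=1287, d2=-524.68, d3=-703.37, d4=1108.31
d1*d2 < 0 and d3*d4 < 0? yes

Yes, they intersect


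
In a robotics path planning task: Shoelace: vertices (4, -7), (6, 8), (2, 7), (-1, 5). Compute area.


Shoelace sum: (4*8 - 6*(-7)) + (6*7 - 2*8) + (2*5 - (-1)*7) + ((-1)*(-7) - 4*5)
= 104
Area = |104|/2 = 52

52


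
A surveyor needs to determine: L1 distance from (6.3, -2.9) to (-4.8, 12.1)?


|6.3-(-4.8)| + |(-2.9)-12.1| = 11.1 + 15 = 26.1

26.1


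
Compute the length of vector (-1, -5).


|u| = sqrt((-1)^2 + (-5)^2) = sqrt(26) = 5.099

5.099


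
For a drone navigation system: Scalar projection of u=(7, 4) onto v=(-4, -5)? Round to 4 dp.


u.v = -48, |v| = sqrt(41) = 6.4031
Scalar projection = u.v / |v| = -48 / sqrt(41) = -7.4963

-7.4963


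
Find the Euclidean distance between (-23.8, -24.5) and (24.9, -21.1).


dx=48.7, dy=3.4
d^2 = 48.7^2 + 3.4^2 = 2383.25
d = sqrt(2383.25) = 48.8185

48.8185


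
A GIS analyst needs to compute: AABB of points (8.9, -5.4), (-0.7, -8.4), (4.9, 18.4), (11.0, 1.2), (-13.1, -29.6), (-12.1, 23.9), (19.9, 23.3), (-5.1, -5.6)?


x range: [-13.1, 19.9]
y range: [-29.6, 23.9]
Bounding box: (-13.1,-29.6) to (19.9,23.9)

(-13.1,-29.6) to (19.9,23.9)


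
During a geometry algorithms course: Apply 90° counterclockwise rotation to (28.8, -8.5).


90° CCW: (x,y) -> (-y, x)
(28.8,-8.5) -> (8.5, 28.8)

(8.5, 28.8)


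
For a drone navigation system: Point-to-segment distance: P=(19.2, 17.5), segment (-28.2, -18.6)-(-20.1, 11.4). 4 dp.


Project P onto AB: t = 1 (clamped to [0,1])
Closest point on segment: (-20.1, 11.4)
Distance: 39.7706

39.7706


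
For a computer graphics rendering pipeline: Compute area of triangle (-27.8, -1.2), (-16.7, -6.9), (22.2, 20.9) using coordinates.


Area = |x_A(y_B-y_C) + x_B(y_C-y_A) + x_C(y_A-y_B)|/2
= |772.84 + (-369.07) + 126.54|/2
= 530.31/2 = 265.155

265.155


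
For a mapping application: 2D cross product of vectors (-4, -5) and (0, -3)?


u x v = u_x*v_y - u_y*v_x = (-4)*(-3) - (-5)*0
= 12 - 0 = 12

12


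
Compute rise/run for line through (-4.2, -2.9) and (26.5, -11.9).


slope = (y2-y1)/(x2-x1) = ((-11.9)-(-2.9))/(26.5-(-4.2)) = (-9)/30.7 = -0.2932

-0.2932


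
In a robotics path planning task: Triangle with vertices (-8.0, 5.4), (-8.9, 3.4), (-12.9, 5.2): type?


Side lengths squared: AB^2=4.81, BC^2=19.24, CA^2=24.05
Sorted: [4.81, 19.24, 24.05]
By sides: Scalene, By angles: Right

Scalene, Right


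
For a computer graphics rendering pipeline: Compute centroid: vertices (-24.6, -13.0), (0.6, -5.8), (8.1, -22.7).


Centroid = ((x_A+x_B+x_C)/3, (y_A+y_B+y_C)/3)
= (((-24.6)+0.6+8.1)/3, ((-13)+(-5.8)+(-22.7))/3)
= (-5.3, -13.8333)

(-5.3, -13.8333)


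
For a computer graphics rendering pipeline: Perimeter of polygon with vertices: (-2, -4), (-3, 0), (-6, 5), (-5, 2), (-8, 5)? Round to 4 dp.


Sides: (-2, -4)->(-3, 0): sqrt(17) = 4.123106, (-3, 0)->(-6, 5): sqrt(34) = 5.830952, (-6, 5)->(-5, 2): sqrt(10) = 3.162278, (-5, 2)->(-8, 5): sqrt(18) = 4.242641, (-8, 5)->(-2, -4): sqrt(117) = 10.816654
Sum = 28.175631
Perimeter = 28.1756

28.1756


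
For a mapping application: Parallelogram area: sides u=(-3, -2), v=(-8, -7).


|u x v| = |(-3)*(-7) - (-2)*(-8)|
= |21 - 16| = 5

5


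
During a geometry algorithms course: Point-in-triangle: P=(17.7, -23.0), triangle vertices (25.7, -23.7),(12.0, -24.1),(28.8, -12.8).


Cross products: AB x AP = -12.79, BC x BP = -45.93, CA x CP = -89.37
All same sign? yes

Yes, inside


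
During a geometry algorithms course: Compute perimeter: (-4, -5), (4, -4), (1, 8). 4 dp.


Sides: (-4, -5)->(4, -4): sqrt(65) = 8.062258, (4, -4)->(1, 8): sqrt(153) = 12.369317, (1, 8)->(-4, -5): sqrt(194) = 13.928388
Sum = 34.359963
Perimeter = 34.36

34.36


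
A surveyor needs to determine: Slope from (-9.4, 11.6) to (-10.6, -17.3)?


slope = (y2-y1)/(x2-x1) = ((-17.3)-11.6)/((-10.6)-(-9.4)) = (-28.9)/(-1.2) = 24.0833

24.0833


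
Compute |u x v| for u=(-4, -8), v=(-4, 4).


|u x v| = |(-4)*4 - (-8)*(-4)|
= |(-16) - 32| = 48

48


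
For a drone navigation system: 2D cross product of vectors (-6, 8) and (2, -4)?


u x v = u_x*v_y - u_y*v_x = (-6)*(-4) - 8*2
= 24 - 16 = 8

8


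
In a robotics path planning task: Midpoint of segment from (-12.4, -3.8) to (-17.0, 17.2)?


M = (((-12.4)+(-17))/2, ((-3.8)+17.2)/2)
= (-14.7, 6.7)

(-14.7, 6.7)


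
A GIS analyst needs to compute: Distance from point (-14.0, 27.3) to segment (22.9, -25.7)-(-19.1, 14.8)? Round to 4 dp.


Project P onto AB: t = 1 (clamped to [0,1])
Closest point on segment: (-19.1, 14.8)
Distance: 13.5004

13.5004


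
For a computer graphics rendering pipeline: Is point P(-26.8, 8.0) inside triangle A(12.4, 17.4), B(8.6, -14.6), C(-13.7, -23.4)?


Cross products: AB x AP = -1218.68, BC x BP = -815.5, CA x CP = 1354.02
All same sign? no

No, outside


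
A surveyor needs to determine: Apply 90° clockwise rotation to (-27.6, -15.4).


90° CW: (x,y) -> (y, -x)
(-27.6,-15.4) -> (-15.4, 27.6)

(-15.4, 27.6)


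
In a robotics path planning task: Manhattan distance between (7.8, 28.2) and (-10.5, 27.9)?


|7.8-(-10.5)| + |28.2-27.9| = 18.3 + 0.3 = 18.6

18.6


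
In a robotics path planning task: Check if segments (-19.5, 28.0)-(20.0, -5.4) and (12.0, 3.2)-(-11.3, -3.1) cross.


Cross products: d1=-776.29, d2=250.78, d3=72.5, d4=-954.57
d1*d2 < 0 and d3*d4 < 0? yes

Yes, they intersect


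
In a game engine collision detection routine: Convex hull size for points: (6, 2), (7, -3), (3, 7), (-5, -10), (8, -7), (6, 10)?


Convex hull vertices (CCW): (-5, -10), (8, -7), (6, 10), (3, 7)
Count = 4

4


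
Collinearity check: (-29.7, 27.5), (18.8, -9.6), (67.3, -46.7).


Cross product: (18.8-(-29.7))*((-46.7)-27.5) - ((-9.6)-27.5)*(67.3-(-29.7))
= 0

Yes, collinear


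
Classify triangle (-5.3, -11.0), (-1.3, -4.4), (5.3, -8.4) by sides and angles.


Side lengths squared: AB^2=59.56, BC^2=59.56, CA^2=119.12
Sorted: [59.56, 59.56, 119.12]
By sides: Isosceles, By angles: Right

Isosceles, Right


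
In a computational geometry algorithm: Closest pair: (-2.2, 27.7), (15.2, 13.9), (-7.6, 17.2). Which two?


d(P0,P1) = 22.2081, d(P0,P2) = 11.8072, d(P1,P2) = 23.0376
Closest: P0 and P2

Closest pair: (-2.2, 27.7) and (-7.6, 17.2), distance = 11.8072


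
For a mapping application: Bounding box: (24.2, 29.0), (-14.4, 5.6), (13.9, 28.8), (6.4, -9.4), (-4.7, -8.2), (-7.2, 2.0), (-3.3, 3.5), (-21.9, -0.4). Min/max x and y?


x range: [-21.9, 24.2]
y range: [-9.4, 29]
Bounding box: (-21.9,-9.4) to (24.2,29)

(-21.9,-9.4) to (24.2,29)


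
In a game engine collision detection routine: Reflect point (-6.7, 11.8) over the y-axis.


Reflection over y-axis: (x,y) -> (-x,y)
(-6.7, 11.8) -> (6.7, 11.8)

(6.7, 11.8)


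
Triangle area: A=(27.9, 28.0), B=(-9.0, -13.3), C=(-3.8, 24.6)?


Area = |x_A(y_B-y_C) + x_B(y_C-y_A) + x_C(y_A-y_B)|/2
= |(-1057.41) + 30.6 + (-156.94)|/2
= 1183.75/2 = 591.875

591.875


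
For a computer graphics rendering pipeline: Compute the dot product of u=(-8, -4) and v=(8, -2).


u . v = u_x*v_x + u_y*v_y = (-8)*8 + (-4)*(-2)
= (-64) + 8 = -56

-56


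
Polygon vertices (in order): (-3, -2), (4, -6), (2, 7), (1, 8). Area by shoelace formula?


Shoelace sum: ((-3)*(-6) - 4*(-2)) + (4*7 - 2*(-6)) + (2*8 - 1*7) + (1*(-2) - (-3)*8)
= 97
Area = |97|/2 = 48.5

48.5


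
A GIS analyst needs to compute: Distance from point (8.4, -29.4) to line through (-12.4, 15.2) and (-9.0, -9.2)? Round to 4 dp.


|cross product| = 355.88
|line direction| = sqrt(606.92) = 24.6357
Distance = 355.88/sqrt(606.92) = 14.4457

14.4457


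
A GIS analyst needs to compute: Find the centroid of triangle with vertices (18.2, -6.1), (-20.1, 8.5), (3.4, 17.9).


Centroid = ((x_A+x_B+x_C)/3, (y_A+y_B+y_C)/3)
= ((18.2+(-20.1)+3.4)/3, ((-6.1)+8.5+17.9)/3)
= (0.5, 6.7667)

(0.5, 6.7667)


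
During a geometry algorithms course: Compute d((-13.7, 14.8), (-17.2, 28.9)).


dx=-3.5, dy=14.1
d^2 = (-3.5)^2 + 14.1^2 = 211.06
d = sqrt(211.06) = 14.5279

14.5279


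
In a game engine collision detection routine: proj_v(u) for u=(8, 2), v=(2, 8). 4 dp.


u.v = 32, |v| = sqrt(68) = 8.2462
Scalar projection = u.v / |v| = 32 / sqrt(68) = 3.8806

3.8806


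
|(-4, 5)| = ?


|u| = sqrt((-4)^2 + 5^2) = sqrt(41) = 6.4031

6.4031


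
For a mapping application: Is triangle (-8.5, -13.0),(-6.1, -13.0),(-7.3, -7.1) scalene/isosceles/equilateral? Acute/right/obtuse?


Side lengths squared: AB^2=5.76, BC^2=36.25, CA^2=36.25
Sorted: [5.76, 36.25, 36.25]
By sides: Isosceles, By angles: Acute

Isosceles, Acute


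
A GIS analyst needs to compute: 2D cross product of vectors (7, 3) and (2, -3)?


u x v = u_x*v_y - u_y*v_x = 7*(-3) - 3*2
= (-21) - 6 = -27

-27


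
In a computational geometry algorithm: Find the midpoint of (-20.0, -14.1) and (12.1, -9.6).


M = (((-20)+12.1)/2, ((-14.1)+(-9.6))/2)
= (-3.95, -11.85)

(-3.95, -11.85)


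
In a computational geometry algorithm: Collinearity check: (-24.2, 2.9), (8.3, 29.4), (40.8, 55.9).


Cross product: (8.3-(-24.2))*(55.9-2.9) - (29.4-2.9)*(40.8-(-24.2))
= 0

Yes, collinear


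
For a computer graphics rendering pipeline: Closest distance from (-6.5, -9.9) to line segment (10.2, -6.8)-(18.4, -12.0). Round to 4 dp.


Project P onto AB: t = 0 (clamped to [0,1])
Closest point on segment: (10.2, -6.8)
Distance: 16.9853

16.9853


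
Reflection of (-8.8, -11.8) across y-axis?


Reflection over y-axis: (x,y) -> (-x,y)
(-8.8, -11.8) -> (8.8, -11.8)

(8.8, -11.8)


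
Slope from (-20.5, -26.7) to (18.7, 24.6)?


slope = (y2-y1)/(x2-x1) = (24.6-(-26.7))/(18.7-(-20.5)) = 51.3/39.2 = 1.3087

1.3087


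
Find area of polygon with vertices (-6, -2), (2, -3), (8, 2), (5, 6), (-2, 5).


Shoelace sum: ((-6)*(-3) - 2*(-2)) + (2*2 - 8*(-3)) + (8*6 - 5*2) + (5*5 - (-2)*6) + ((-2)*(-2) - (-6)*5)
= 159
Area = |159|/2 = 79.5

79.5


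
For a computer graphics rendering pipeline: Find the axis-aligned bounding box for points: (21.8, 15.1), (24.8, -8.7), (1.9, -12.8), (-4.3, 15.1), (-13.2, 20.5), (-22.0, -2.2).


x range: [-22, 24.8]
y range: [-12.8, 20.5]
Bounding box: (-22,-12.8) to (24.8,20.5)

(-22,-12.8) to (24.8,20.5)


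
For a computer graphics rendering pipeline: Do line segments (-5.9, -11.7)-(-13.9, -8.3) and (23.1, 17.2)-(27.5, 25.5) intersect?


Cross products: d1=113.54, d2=194.9, d3=-329.8, d4=-411.16
d1*d2 < 0 and d3*d4 < 0? no

No, they don't intersect


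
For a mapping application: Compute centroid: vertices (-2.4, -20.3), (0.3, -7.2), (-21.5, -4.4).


Centroid = ((x_A+x_B+x_C)/3, (y_A+y_B+y_C)/3)
= (((-2.4)+0.3+(-21.5))/3, ((-20.3)+(-7.2)+(-4.4))/3)
= (-7.8667, -10.6333)

(-7.8667, -10.6333)


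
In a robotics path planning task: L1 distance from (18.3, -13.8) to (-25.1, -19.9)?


|18.3-(-25.1)| + |(-13.8)-(-19.9)| = 43.4 + 6.1 = 49.5

49.5


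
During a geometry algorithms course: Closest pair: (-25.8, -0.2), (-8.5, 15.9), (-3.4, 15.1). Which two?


d(P0,P1) = 23.6326, d(P0,P2) = 27.1266, d(P1,P2) = 5.1624
Closest: P1 and P2

Closest pair: (-8.5, 15.9) and (-3.4, 15.1), distance = 5.1624


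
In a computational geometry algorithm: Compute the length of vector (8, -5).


|u| = sqrt(8^2 + (-5)^2) = sqrt(89) = 9.434

9.434


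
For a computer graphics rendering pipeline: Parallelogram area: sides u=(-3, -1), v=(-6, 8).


|u x v| = |(-3)*8 - (-1)*(-6)|
= |(-24) - 6| = 30

30


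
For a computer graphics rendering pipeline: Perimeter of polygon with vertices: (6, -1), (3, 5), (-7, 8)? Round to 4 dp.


Sides: (6, -1)->(3, 5): sqrt(45) = 6.708204, (3, 5)->(-7, 8): sqrt(109) = 10.440307, (-7, 8)->(6, -1): sqrt(250) = 15.811388
Sum = 32.959899
Perimeter = 32.9599

32.9599


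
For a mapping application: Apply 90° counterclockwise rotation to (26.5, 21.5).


90° CCW: (x,y) -> (-y, x)
(26.5,21.5) -> (-21.5, 26.5)

(-21.5, 26.5)


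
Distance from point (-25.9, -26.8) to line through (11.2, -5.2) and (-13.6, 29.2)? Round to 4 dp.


|cross product| = 1811.92
|line direction| = sqrt(1798.4) = 42.4075
Distance = 1811.92/sqrt(1798.4) = 42.7264

42.7264


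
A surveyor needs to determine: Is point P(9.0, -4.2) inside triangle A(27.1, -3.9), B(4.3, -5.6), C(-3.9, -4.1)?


Cross products: AB x AP = -23.93, BC x BP = -18.53, CA x CP = -5.68
All same sign? yes

Yes, inside


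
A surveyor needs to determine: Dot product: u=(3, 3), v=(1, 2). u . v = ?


u . v = u_x*v_x + u_y*v_y = 3*1 + 3*2
= 3 + 6 = 9

9


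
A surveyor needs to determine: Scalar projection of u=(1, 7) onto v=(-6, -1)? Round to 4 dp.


u.v = -13, |v| = sqrt(37) = 6.0828
Scalar projection = u.v / |v| = -13 / sqrt(37) = -2.1372

-2.1372


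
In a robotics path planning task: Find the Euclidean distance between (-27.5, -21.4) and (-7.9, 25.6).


dx=19.6, dy=47
d^2 = 19.6^2 + 47^2 = 2593.16
d = sqrt(2593.16) = 50.9231

50.9231


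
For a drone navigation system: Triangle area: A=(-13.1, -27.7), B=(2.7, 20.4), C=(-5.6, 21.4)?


Area = |x_A(y_B-y_C) + x_B(y_C-y_A) + x_C(y_A-y_B)|/2
= |13.1 + 132.57 + 269.36|/2
= 415.03/2 = 207.515

207.515


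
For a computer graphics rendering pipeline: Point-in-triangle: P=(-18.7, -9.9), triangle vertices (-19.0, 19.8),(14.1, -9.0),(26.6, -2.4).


Cross products: AB x AP = -974.43, BC x BP = 205.23, CA x CP = 1347.66
All same sign? no

No, outside


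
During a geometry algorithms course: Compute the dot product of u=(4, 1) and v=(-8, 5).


u . v = u_x*v_x + u_y*v_y = 4*(-8) + 1*5
= (-32) + 5 = -27

-27


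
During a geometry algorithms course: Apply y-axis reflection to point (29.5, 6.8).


Reflection over y-axis: (x,y) -> (-x,y)
(29.5, 6.8) -> (-29.5, 6.8)

(-29.5, 6.8)


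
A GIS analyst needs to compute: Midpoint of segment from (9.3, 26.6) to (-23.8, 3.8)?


M = ((9.3+(-23.8))/2, (26.6+3.8)/2)
= (-7.25, 15.2)

(-7.25, 15.2)


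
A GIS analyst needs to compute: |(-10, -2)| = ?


|u| = sqrt((-10)^2 + (-2)^2) = sqrt(104) = 10.198

10.198


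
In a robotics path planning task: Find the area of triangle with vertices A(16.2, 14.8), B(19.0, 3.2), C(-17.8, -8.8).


Area = |x_A(y_B-y_C) + x_B(y_C-y_A) + x_C(y_A-y_B)|/2
= |194.4 + (-448.4) + (-206.48)|/2
= 460.48/2 = 230.24

230.24


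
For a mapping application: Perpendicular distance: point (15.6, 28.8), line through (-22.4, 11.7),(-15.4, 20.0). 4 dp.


|cross product| = 195.7
|line direction| = sqrt(117.89) = 10.8577
Distance = 195.7/sqrt(117.89) = 18.024

18.024


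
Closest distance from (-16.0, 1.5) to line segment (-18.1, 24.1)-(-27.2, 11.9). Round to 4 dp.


Project P onto AB: t = 1 (clamped to [0,1])
Closest point on segment: (-27.2, 11.9)
Distance: 15.284

15.284


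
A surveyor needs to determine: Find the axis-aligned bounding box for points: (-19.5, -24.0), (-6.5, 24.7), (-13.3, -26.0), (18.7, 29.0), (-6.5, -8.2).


x range: [-19.5, 18.7]
y range: [-26, 29]
Bounding box: (-19.5,-26) to (18.7,29)

(-19.5,-26) to (18.7,29)


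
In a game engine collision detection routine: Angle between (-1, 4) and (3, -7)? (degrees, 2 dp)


u.v = -31, |u| = sqrt(17) = 4.1231, |v| = sqrt(58) = 7.6158
cos(theta) = u.v/(|u||v|) = -31/sqrt(986) = -0.987241
theta = acos(-0.987241) = 170.84 degrees

170.84 degrees


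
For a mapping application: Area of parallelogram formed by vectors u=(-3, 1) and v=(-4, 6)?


|u x v| = |(-3)*6 - 1*(-4)|
= |(-18) - (-4)| = 14

14


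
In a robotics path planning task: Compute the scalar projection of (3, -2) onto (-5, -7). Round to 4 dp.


u.v = -1, |v| = sqrt(74) = 8.6023
Scalar projection = u.v / |v| = -1 / sqrt(74) = -0.1162

-0.1162


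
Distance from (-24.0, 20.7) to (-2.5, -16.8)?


dx=21.5, dy=-37.5
d^2 = 21.5^2 + (-37.5)^2 = 1868.5
d = sqrt(1868.5) = 43.2261

43.2261


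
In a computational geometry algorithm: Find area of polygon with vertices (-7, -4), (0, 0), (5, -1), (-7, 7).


Shoelace sum: ((-7)*0 - 0*(-4)) + (0*(-1) - 5*0) + (5*7 - (-7)*(-1)) + ((-7)*(-4) - (-7)*7)
= 105
Area = |105|/2 = 52.5

52.5


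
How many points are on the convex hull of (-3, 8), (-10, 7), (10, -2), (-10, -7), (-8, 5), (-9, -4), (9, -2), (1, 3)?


Convex hull vertices (CCW): (-10, -7), (10, -2), (-3, 8), (-10, 7)
Count = 4

4


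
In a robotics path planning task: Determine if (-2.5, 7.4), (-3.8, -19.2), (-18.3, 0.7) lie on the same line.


Cross product: ((-3.8)-(-2.5))*(0.7-7.4) - ((-19.2)-7.4)*((-18.3)-(-2.5))
= -411.57

No, not collinear


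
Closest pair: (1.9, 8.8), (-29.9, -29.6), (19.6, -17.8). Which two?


d(P0,P1) = 49.8578, d(P0,P2) = 31.9507, d(P1,P2) = 50.887
Closest: P0 and P2

Closest pair: (1.9, 8.8) and (19.6, -17.8), distance = 31.9507


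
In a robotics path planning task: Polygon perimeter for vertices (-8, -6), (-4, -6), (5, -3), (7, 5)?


Sides: (-8, -6)->(-4, -6): sqrt(16) = 4, (-4, -6)->(5, -3): sqrt(90) = 9.486833, (5, -3)->(7, 5): sqrt(68) = 8.246211, (7, 5)->(-8, -6): sqrt(346) = 18.601075
Sum = 40.334119
Perimeter = 40.3341

40.3341


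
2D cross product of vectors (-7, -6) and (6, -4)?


u x v = u_x*v_y - u_y*v_x = (-7)*(-4) - (-6)*6
= 28 - (-36) = 64

64


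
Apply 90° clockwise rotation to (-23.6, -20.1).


90° CW: (x,y) -> (y, -x)
(-23.6,-20.1) -> (-20.1, 23.6)

(-20.1, 23.6)


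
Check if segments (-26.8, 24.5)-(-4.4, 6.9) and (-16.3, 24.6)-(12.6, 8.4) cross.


Cross products: d1=-172.99, d2=-318.75, d3=187.04, d4=332.8
d1*d2 < 0 and d3*d4 < 0? no

No, they don't intersect


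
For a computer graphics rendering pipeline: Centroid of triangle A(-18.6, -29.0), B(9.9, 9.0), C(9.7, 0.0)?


Centroid = ((x_A+x_B+x_C)/3, (y_A+y_B+y_C)/3)
= (((-18.6)+9.9+9.7)/3, ((-29)+9+0)/3)
= (0.3333, -6.6667)

(0.3333, -6.6667)
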